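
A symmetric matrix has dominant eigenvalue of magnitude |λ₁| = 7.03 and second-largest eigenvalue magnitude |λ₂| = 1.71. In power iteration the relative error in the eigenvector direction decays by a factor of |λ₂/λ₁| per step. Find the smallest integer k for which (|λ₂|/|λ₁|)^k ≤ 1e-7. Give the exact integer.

|λ₂/λ₁| = 1.71/7.03 = 0.24324
Need k ≥ ln(1e-7) / ln(0.24324) = -16.1181 / -1.4137 ≈ 11.401
Smallest integer k satisfying the bound: 12

12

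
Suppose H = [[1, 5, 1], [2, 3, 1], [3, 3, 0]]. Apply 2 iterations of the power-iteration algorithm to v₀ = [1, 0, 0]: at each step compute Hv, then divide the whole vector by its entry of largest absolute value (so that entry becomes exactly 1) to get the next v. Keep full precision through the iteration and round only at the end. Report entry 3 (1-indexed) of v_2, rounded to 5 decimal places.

Hv0 = (1.000000, 2.000000, 3.000000); divide by 3.000000 → v1 = (0.333333, 0.666667, 1.000000)
Hv1 = (4.666667, 3.666667, 3.000000); divide by 4.666667 → v2 = (1.000000, 0.785714, 0.642857)
Requested entry of v2: 9/14 = 0.64286

0.64286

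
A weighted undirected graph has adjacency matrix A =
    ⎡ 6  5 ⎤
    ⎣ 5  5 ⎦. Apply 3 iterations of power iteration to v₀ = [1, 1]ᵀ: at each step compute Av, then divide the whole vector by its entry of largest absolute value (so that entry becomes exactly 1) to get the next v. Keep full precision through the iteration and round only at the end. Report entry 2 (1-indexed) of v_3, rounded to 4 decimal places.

0.9050

Av0 = (11.00000, 10.00000); divide by 11.00000 → v1 = (1.00000, 0.90909)
Av1 = (10.54545, 9.54545); divide by 10.54545 → v2 = (1.00000, 0.90517)
Av2 = (10.52586, 9.52586); divide by 10.52586 → v3 = (1.00000, 0.90500)
Requested entry of v3: 1105/1221 = 0.9050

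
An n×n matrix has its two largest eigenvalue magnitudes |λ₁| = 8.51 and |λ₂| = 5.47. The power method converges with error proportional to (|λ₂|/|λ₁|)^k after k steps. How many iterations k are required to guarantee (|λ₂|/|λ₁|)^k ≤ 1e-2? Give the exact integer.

|λ₂/λ₁| = 5.47/8.51 = 0.64277
Need k ≥ ln(1e-2) / ln(0.64277) = -4.6052 / -0.4420 ≈ 10.420
Smallest integer k satisfying the bound: 11

11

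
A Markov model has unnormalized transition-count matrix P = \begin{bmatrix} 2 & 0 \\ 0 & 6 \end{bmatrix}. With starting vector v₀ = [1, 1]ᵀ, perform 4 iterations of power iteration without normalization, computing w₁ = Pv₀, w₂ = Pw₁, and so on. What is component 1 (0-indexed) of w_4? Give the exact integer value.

1296

w1 = Pv₀ = (2, 6)
w2 = Pw1 = (4, 36)
w3 = Pw2 = (8, 216)
w4 = Pw3 = (16, 1296)
The requested component of w4 is 1296.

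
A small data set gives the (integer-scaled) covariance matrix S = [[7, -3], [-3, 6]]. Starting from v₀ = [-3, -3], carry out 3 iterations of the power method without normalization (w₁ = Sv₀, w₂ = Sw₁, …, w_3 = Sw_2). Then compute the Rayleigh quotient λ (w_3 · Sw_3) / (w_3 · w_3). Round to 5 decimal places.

λ ≈ 8.02803

w1 = Sv₀ = (-12, -9)
w2 = Sw1 = (-57, -18)
w3 = Sw2 = (-345, 63)
Sw3 = (-2604, 1413)
w3·Sw3 = (-345)·(-2604) + 63·1413 = 987399; w3·w3 = (-345)·(-345) + 63·63 = 122994
λ ≈ 987399/122994 = 8.02803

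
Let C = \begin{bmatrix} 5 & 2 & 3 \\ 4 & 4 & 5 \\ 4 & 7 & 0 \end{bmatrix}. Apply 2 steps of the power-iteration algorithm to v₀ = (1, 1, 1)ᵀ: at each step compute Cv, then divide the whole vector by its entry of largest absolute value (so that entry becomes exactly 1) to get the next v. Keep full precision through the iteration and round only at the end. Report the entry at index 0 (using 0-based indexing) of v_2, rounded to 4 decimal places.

0.7415

Cv0 = (10.00000, 13.00000, 11.00000); divide by 13.00000 → v1 = (0.76923, 1.00000, 0.84615)
Cv1 = (8.38462, 11.30769, 10.07692); divide by 11.30769 → v2 = (0.74150, 1.00000, 0.89116)
Requested entry of v2: 109/147 = 0.7415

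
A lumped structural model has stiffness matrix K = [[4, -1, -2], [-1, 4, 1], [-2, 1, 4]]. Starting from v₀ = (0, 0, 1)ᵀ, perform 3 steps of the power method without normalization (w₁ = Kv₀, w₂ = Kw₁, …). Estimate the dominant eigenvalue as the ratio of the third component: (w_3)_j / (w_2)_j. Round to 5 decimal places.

w1 = Kv₀ = (-2, 1, 4)
w2 = Kw1 = (-17, 10, 21)
w3 = Kw2 = (-120, 78, 128)
Ratio at component: 128 / 21 = 6.09524

λ ≈ 6.09524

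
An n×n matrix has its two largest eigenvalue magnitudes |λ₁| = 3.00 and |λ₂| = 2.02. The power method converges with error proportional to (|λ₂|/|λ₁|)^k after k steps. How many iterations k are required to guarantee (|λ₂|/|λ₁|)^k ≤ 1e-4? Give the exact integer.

24

|λ₂/λ₁| = 2.02/3.00 = 0.67333
Need k ≥ ln(1e-4) / ln(0.67333) = -9.2103 / -0.3955 ≈ 23.287
Smallest integer k satisfying the bound: 24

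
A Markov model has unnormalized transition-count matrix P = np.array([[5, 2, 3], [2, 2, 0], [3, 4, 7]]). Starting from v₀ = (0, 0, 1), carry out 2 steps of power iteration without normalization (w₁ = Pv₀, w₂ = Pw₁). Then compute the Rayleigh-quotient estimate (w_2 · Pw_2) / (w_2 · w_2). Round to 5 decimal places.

w1 = Pv₀ = (5·0 + 2·0 + 3·1; 2·0 + 2·0 + 0·1; 3·0 + 4·0 + 7·1) = (3, 0, 7)
w2 = Pw1 = (5·3 + 2·0 + 3·7; 2·3 + 2·0 + 0·7; 3·3 + 4·0 + 7·7) = (36, 6, 58)
Pw2 = (366, 84, 538)
w2·Pw2 = 36·366 + 6·84 + 58·538 = 44884; w2·w2 = 36·36 + 6·6 + 58·58 = 4696
λ ≈ 44884/4696 = 9.55792

9.55792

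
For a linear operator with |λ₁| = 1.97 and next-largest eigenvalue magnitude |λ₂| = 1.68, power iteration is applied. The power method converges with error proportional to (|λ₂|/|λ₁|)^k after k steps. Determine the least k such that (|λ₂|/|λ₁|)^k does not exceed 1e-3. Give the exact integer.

44

|λ₂/λ₁| = 1.68/1.97 = 0.85279
Need k ≥ ln(1e-3) / ln(0.85279) = -6.9078 / -0.1592 ≈ 43.380
Smallest integer k satisfying the bound: 44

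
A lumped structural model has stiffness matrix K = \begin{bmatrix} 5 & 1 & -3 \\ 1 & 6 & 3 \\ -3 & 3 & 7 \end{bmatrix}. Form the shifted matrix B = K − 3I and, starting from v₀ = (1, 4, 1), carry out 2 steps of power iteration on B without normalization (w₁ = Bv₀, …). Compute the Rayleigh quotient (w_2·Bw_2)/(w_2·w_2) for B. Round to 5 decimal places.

μ ≈ 6.80048

B = K − 3I has rows (2, 1, -3); (1, 3, 3); (-3, 3, 4)
w1 = Bv₀ = (2·1 + 1·4 + (-3)·1; 1·1 + 3·4 + 3·1; (-3)·1 + 3·4 + 4·1) = (3, 16, 13)
w2 = Bw1 = (2·3 + 1·16 + (-3)·13; 1·3 + 3·16 + 3·13; (-3)·3 + 3·16 + 4·13) = (-17, 90, 91)
Bw2 = (-217, 526, 685)
w2·Bw2 = 113364; w2·w2 = 16670; μ ≈ 113364/16670 = 6.80048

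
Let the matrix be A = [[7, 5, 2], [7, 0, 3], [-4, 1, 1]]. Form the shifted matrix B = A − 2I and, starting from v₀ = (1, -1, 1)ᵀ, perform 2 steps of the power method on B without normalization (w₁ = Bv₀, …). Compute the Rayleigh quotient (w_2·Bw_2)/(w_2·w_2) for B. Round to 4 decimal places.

B = A − 2I has rows (5, 5, 2); (7, -2, 3); (-4, 1, -1)
w1 = Bv₀ = (2, 12, -6)
w2 = Bw1 = (58, -28, 10)
Bw2 = (170, 492, -270)
w2·Bw2 = -6616; w2·w2 = 4248; μ ≈ -6616/4248 = -1.5574

-1.5574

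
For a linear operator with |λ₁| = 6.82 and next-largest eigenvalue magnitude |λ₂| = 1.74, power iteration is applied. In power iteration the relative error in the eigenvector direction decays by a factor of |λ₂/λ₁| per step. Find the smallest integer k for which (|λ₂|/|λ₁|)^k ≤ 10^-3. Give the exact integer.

|λ₂/λ₁| = 1.74/6.82 = 0.25513
Need k ≥ ln(10^-3) / ln(0.25513) = -6.9078 / -1.3660 ≈ 5.057
Smallest integer k satisfying the bound: 6

6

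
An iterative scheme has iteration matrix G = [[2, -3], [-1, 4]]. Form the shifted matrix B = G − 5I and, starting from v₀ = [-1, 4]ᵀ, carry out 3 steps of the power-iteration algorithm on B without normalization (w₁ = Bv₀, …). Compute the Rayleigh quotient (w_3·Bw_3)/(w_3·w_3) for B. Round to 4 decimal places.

-4.0000

B = G − 5I has rows (-3, -3); (-1, -1)
w1 = Bv₀ = (-9, -3)
w2 = Bw1 = (36, 12)
w3 = Bw2 = (-144, -48)
Bw3 = (576, 192)
w3·Bw3 = -92160; w3·w3 = 23040; μ ≈ -92160/23040 = -4.0000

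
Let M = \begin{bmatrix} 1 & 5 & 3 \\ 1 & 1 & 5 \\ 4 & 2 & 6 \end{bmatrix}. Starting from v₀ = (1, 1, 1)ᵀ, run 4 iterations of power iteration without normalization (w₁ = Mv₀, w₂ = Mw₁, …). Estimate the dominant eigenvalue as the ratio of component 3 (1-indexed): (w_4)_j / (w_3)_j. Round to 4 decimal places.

10.0166

w1 = Mv₀ = (9, 7, 12)
w2 = Mw1 = (80, 76, 122)
w3 = Mw2 = (826, 766, 1204)
w4 = Mw3 = (8268, 7612, 12060)
Ratio at component: 12060 / 1204 = 10.0166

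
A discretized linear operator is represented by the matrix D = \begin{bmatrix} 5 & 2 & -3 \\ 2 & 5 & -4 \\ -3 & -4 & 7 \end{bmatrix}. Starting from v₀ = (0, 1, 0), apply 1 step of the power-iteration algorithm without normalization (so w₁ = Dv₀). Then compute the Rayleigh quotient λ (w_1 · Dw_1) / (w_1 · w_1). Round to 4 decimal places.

w1 = Dv₀ = (2, 5, -4)
Dw1 = (32, 45, -54)
w1·Dw1 = 2·32 + 5·45 + (-4)·(-54) = 505; w1·w1 = 2·2 + 5·5 + (-4)·(-4) = 45
λ ≈ 505/45 = 11.2222

11.2222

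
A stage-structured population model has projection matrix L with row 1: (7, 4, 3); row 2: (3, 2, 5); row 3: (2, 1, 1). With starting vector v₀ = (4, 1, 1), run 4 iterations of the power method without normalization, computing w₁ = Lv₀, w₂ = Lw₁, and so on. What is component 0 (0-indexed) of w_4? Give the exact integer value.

w1 = Lv₀ = (7·4 + 4·1 + 3·1; 3·4 + 2·1 + 5·1; 2·4 + 1·1 + 1·1) = (35, 19, 10)
w2 = Lw1 = (7·35 + 4·19 + 3·10; 3·35 + 2·19 + 5·10; 2·35 + 1·19 + 1·10) = (351, 193, 99)
w3 = Lw2 = (3526, 1934, 994)
w4 = Lw3 = (35400, 19416, 9980)
The requested component of w4 is 35400.

35400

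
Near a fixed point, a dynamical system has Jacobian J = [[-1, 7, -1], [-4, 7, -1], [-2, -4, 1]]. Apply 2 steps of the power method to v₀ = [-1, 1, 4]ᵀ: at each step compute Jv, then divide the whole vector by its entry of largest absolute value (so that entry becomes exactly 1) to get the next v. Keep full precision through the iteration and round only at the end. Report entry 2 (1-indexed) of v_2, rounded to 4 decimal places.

0.7209

Jv0 = (4.00000, 7.00000, 2.00000); divide by 7.00000 → v1 = (0.57143, 1.00000, 0.28571)
Jv1 = (6.14286, 4.42857, -4.85714); divide by 6.14286 → v2 = (1.00000, 0.72093, -0.79070)
Requested entry of v2: 31/43 = 0.7209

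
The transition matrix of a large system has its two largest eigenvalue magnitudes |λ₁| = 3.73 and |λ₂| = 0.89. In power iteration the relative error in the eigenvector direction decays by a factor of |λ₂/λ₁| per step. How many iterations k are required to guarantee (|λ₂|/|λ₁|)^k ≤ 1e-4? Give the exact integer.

7

|λ₂/λ₁| = 0.89/3.73 = 0.23861
Need k ≥ ln(1e-4) / ln(0.23861) = -9.2103 / -1.4329 ≈ 6.428
Smallest integer k satisfying the bound: 7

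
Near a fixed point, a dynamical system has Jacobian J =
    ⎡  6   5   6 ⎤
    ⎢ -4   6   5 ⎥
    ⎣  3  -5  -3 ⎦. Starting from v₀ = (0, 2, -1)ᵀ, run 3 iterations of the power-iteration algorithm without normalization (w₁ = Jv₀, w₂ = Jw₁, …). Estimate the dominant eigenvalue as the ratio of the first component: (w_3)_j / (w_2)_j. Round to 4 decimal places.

w1 = Jv₀ = (4, 7, -7)
w2 = Jw1 = (17, -9, -2)
w3 = Jw2 = (45, -132, 102)
Ratio at component: 45 / 17 = 2.6471

2.6471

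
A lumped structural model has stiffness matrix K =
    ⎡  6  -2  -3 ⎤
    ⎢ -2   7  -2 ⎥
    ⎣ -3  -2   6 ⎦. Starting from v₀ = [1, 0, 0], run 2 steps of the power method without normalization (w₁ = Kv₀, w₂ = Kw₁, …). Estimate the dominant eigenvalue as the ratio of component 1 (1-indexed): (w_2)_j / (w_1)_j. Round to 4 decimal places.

λ ≈ 8.1667

w1 = Kv₀ = (6·1 + (-2)·0 + (-3)·0; (-2)·1 + 7·0 + (-2)·0; (-3)·1 + (-2)·0 + 6·0) = (6, -2, -3)
w2 = Kw1 = (6·6 + (-2)·(-2) + (-3)·(-3); (-2)·6 + 7·(-2) + (-2)·(-3); (-3)·6 + (-2)·(-2) + 6·(-3)) = (49, -20, -32)
Ratio at component: 49 / 6 = 8.1667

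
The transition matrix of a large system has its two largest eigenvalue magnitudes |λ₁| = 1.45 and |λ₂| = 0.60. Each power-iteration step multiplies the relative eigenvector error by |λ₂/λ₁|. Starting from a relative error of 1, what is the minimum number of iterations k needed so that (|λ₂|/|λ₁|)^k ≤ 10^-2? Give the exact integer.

|λ₂/λ₁| = 0.60/1.45 = 0.41379
Need k ≥ ln(10^-2) / ln(0.41379) = -4.6052 / -0.8824 ≈ 5.219
Smallest integer k satisfying the bound: 6

6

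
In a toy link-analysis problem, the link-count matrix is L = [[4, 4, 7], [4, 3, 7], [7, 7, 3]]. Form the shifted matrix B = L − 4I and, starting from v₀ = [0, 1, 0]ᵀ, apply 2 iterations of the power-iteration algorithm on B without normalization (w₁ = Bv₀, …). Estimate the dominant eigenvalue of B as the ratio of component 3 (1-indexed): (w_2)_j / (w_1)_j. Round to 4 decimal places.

B = L − 4I has rows (0, 4, 7); (4, -1, 7); (7, 7, -1)
w1 = Bv₀ = (4, -1, 7)
w2 = Bw1 = (45, 66, 14)
Ratio: 14/7 = 2.0000

μ ≈ 2.0000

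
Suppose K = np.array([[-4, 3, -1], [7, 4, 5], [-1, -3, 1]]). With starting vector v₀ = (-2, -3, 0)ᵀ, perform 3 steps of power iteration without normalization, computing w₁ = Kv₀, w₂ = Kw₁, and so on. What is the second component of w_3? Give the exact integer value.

w1 = Kv₀ = (-1, -26, 11)
w2 = Kw1 = (-85, -56, 90)
w3 = Kw2 = (82, -369, 343)
The requested component of w3 is -369.

-369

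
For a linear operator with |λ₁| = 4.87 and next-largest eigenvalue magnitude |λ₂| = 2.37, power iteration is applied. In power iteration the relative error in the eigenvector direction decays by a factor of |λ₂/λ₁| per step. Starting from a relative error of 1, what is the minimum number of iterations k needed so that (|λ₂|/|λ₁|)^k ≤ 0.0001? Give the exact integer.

13

|λ₂/λ₁| = 2.37/4.87 = 0.48665
Need k ≥ ln(0.0001) / ln(0.48665) = -9.2103 / -0.7202 ≈ 12.789
Smallest integer k satisfying the bound: 13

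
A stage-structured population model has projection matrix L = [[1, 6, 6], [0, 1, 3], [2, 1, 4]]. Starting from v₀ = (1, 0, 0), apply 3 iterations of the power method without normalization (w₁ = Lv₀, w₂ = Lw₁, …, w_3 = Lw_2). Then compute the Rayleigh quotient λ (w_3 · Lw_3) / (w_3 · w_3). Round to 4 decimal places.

w1 = Lv₀ = (1, 0, 2)
w2 = Lw1 = (13, 6, 10)
w3 = Lw2 = (109, 36, 72)
Lw3 = (757, 252, 542)
w3·Lw3 = 109·757 + 36·252 + 72·542 = 130609; w3·w3 = 109·109 + 36·36 + 72·72 = 18361
λ ≈ 130609/18361 = 7.1134

λ ≈ 7.1134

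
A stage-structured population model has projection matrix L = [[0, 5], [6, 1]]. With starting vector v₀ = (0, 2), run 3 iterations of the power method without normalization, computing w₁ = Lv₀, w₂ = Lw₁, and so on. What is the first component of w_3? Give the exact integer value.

310

w1 = Lv₀ = (0·0 + 5·2; 6·0 + 1·2) = (10, 2)
w2 = Lw1 = (0·10 + 5·2; 6·10 + 1·2) = (10, 62)
w3 = Lw2 = (310, 122)
The requested component of w3 is 310.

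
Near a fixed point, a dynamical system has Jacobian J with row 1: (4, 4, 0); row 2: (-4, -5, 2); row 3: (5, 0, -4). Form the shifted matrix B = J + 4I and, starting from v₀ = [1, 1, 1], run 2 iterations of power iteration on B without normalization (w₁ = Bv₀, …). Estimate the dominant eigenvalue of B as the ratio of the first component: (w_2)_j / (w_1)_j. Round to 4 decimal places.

μ ≈ 7.0000

B = J + 4I has rows (8, 4, 0); (-4, -1, 2); (5, 0, 0)
w1 = Bv₀ = (12, -3, 5)
w2 = Bw1 = (84, -35, 60)
Ratio: 84/12 = 7.0000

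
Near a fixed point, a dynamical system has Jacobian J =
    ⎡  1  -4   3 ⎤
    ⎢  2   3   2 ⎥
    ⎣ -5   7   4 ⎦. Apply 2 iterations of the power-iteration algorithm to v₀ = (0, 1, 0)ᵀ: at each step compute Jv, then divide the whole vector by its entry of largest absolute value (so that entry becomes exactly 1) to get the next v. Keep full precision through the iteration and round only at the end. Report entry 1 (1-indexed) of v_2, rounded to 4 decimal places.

Jv0 = (-4.00000, 3.00000, 7.00000); divide by 7.00000 → v1 = (-0.57143, 0.42857, 1.00000)
Jv1 = (0.71429, 2.14286, 9.85714); divide by 9.85714 → v2 = (0.07246, 0.21739, 1.00000)
Requested entry of v2: 5/69 = 0.0725

0.0725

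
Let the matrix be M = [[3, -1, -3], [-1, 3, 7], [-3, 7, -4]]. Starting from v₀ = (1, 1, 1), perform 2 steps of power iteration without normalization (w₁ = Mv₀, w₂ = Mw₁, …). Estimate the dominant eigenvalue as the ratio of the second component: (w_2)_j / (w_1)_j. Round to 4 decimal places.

3.1111

w1 = Mv₀ = (3·1 + (-1)·1 + (-3)·1; (-1)·1 + 3·1 + 7·1; (-3)·1 + 7·1 + (-4)·1) = (-1, 9, 0)
w2 = Mw1 = (3·(-1) + (-1)·9 + (-3)·0; (-1)·(-1) + 3·9 + 7·0; (-3)·(-1) + 7·9 + (-4)·0) = (-12, 28, 66)
Ratio at component: 28 / 9 = 3.1111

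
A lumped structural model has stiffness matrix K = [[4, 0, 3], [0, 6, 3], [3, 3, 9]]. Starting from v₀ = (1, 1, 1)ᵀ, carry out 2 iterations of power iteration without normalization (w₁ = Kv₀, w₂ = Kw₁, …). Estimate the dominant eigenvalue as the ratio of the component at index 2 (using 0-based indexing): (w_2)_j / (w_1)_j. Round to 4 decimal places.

w1 = Kv₀ = (4·1 + 0·1 + 3·1; 0·1 + 6·1 + 3·1; 3·1 + 3·1 + 9·1) = (7, 9, 15)
w2 = Kw1 = (4·7 + 0·9 + 3·15; 0·7 + 6·9 + 3·15; 3·7 + 3·9 + 9·15) = (73, 99, 183)
Ratio at component: 183 / 15 = 12.2000

λ ≈ 12.2000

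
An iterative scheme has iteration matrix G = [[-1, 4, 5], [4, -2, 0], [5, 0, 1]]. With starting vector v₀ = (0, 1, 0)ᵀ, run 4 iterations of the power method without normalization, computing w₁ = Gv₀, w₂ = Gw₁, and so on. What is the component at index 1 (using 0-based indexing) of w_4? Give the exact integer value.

944

w1 = Gv₀ = (4, -2, 0)
w2 = Gw1 = (-12, 20, 20)
w3 = Gw2 = (192, -88, -40)
w4 = Gw3 = (-744, 944, 920)
The requested component of w4 is 944.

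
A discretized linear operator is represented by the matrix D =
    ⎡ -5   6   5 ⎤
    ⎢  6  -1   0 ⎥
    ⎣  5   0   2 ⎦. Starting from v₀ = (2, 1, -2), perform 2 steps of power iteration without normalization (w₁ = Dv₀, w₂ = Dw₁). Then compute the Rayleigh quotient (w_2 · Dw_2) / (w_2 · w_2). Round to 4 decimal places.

w1 = Dv₀ = (-14, 11, 6)
w2 = Dw1 = (166, -95, -58)
Dw2 = (-1690, 1091, 714)
w2·Dw2 = 166·(-1690) + (-95)·1091 + (-58)·714 = -425597; w2·w2 = 166·166 + (-95)·(-95) + (-58)·(-58) = 39945
λ ≈ -425597/39945 = -10.6546

-10.6546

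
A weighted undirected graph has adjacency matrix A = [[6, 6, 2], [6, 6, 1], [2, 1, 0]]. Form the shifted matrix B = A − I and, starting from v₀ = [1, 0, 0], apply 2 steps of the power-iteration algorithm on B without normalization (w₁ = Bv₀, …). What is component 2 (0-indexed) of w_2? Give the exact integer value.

B = A − I has rows (5, 6, 2); (6, 5, 1); (2, 1, -1)
w1 = Bv₀ = (5·1 + 6·0 + 2·0; 6·1 + 5·0 + 1·0; 2·1 + 1·0 + (-1)·0) = (5, 6, 2)
w2 = Bw1 = (5·5 + 6·6 + 2·2; 6·5 + 5·6 + 1·2; 2·5 + 1·6 + (-1)·2) = (65, 62, 14)
Requested component of w2: 14

14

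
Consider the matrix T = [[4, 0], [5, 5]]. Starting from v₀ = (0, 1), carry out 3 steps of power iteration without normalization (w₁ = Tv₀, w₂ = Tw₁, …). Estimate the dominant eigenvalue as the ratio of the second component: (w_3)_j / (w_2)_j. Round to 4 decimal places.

w1 = Tv₀ = (4·0 + 0·1; 5·0 + 5·1) = (0, 5)
w2 = Tw1 = (4·0 + 0·5; 5·0 + 5·5) = (0, 25)
w3 = Tw2 = (0, 125)
Ratio at component: 125 / 25 = 5.0000

5.0000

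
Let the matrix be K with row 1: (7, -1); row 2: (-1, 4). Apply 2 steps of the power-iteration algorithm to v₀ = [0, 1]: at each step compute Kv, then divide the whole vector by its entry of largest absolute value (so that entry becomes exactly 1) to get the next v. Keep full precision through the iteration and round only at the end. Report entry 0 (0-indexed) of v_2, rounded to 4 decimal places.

Kv0 = (-1.00000, 4.00000); divide by 4.00000 → v1 = (-0.25000, 1.00000)
Kv1 = (-2.75000, 4.25000); divide by 4.25000 → v2 = (-0.64706, 1.00000)
Requested entry of v2: -11/17 = -0.6471

-0.6471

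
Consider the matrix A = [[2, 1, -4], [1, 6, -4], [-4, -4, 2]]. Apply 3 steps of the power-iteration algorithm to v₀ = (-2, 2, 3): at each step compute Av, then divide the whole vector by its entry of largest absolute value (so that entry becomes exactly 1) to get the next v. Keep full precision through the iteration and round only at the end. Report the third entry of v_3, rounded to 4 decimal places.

Av0 = (-14.00000, -2.00000, 6.00000); divide by -14.00000 → v1 = (1.00000, 0.14286, -0.42857)
Av1 = (3.85714, 3.57143, -5.42857); divide by -5.42857 → v2 = (-0.71053, -0.65789, 1.00000)
Av2 = (-6.07895, -8.65789, 7.47368); divide by -8.65789 → v3 = (0.70213, 1.00000, -0.86322)
Requested entry of v3: 568/-658 = -0.8632

-0.8632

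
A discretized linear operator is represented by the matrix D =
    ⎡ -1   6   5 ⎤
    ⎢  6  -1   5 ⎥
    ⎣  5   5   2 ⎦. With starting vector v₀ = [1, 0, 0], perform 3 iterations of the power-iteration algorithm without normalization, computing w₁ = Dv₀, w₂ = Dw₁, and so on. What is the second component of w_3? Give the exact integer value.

534

w1 = Dv₀ = (-1, 6, 5)
w2 = Dw1 = (62, 13, 35)
w3 = Dw2 = (191, 534, 445)
The requested component of w3 is 534.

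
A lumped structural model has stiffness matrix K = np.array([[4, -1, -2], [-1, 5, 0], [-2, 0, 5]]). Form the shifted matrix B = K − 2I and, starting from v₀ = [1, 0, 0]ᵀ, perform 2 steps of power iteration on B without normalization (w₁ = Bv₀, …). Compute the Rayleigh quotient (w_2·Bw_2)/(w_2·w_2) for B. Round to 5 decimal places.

μ ≈ 4.79126

B = K − 2I has rows (2, -1, -2); (-1, 3, 0); (-2, 0, 3)
w1 = Bv₀ = (2·1 + (-1)·0 + (-2)·0; (-1)·1 + 3·0 + 0·0; (-2)·1 + 0·0 + 3·0) = (2, -1, -2)
w2 = Bw1 = (2·2 + (-1)·(-1) + (-2)·(-2); (-1)·2 + 3·(-1) + 0·(-2); (-2)·2 + 0·(-1) + 3·(-2)) = (9, -5, -10)
Bw2 = (43, -24, -48)
w2·Bw2 = 987; w2·w2 = 206; μ ≈ 987/206 = 4.79126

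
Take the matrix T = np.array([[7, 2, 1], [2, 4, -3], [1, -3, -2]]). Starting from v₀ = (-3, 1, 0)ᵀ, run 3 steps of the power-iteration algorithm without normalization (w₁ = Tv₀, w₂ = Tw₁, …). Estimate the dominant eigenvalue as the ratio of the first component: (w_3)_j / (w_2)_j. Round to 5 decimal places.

w1 = Tv₀ = (7·(-3) + 2·1 + 1·0; 2·(-3) + 4·1 + (-3)·0; 1·(-3) + (-3)·1 + (-2)·0) = (-19, -2, -6)
w2 = Tw1 = (7·(-19) + 2·(-2) + 1·(-6); 2·(-19) + 4·(-2) + (-3)·(-6); 1·(-19) + (-3)·(-2) + (-2)·(-6)) = (-143, -28, -1)
w3 = Tw2 = (-1058, -395, -57)
Ratio at component: -1058 / -143 = 7.39860

7.39860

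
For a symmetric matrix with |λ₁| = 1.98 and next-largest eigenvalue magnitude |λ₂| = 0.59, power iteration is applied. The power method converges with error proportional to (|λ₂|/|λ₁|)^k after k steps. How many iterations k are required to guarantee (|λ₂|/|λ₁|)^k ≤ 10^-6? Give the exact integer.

|λ₂/λ₁| = 0.59/1.98 = 0.29798
Need k ≥ ln(10^-6) / ln(0.29798) = -13.8155 / -1.2107 ≈ 11.411
Smallest integer k satisfying the bound: 12

12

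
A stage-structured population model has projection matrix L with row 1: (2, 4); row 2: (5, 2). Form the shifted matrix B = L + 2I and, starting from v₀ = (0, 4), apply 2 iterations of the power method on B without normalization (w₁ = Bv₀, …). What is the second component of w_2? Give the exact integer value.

144

B = L + 2I has rows (4, 4); (5, 4)
w1 = Bv₀ = (4·0 + 4·4; 5·0 + 4·4) = (16, 16)
w2 = Bw1 = (4·16 + 4·16; 5·16 + 4·16) = (128, 144)
Requested component of w2: 144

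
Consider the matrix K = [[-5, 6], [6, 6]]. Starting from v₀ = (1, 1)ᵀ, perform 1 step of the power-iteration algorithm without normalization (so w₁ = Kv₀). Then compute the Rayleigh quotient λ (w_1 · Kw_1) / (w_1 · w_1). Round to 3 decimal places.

λ ≈ 6.917

w1 = Kv₀ = ((-5)·1 + 6·1; 6·1 + 6·1) = (1, 12)
Kw1 = (67, 78)
w1·Kw1 = 1·67 + 12·78 = 1003; w1·w1 = 1·1 + 12·12 = 145
λ ≈ 1003/145 = 6.917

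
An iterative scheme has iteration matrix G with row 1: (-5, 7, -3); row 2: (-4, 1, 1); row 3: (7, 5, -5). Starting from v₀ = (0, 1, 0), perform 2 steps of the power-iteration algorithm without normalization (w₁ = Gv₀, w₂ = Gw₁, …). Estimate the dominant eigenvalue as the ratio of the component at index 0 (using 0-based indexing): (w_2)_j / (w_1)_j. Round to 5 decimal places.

λ ≈ -6.14286

w1 = Gv₀ = ((-5)·0 + 7·1 + (-3)·0; (-4)·0 + 1·1 + 1·0; 7·0 + 5·1 + (-5)·0) = (7, 1, 5)
w2 = Gw1 = ((-5)·7 + 7·1 + (-3)·5; (-4)·7 + 1·1 + 1·5; 7·7 + 5·1 + (-5)·5) = (-43, -22, 29)
Ratio at component: -43 / 7 = -6.14286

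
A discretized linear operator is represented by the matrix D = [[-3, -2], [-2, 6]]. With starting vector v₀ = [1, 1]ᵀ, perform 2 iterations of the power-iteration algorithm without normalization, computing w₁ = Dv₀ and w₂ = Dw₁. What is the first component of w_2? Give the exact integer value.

7

w1 = Dv₀ = (-5, 4)
w2 = Dw1 = (7, 34)
The requested component of w2 is 7.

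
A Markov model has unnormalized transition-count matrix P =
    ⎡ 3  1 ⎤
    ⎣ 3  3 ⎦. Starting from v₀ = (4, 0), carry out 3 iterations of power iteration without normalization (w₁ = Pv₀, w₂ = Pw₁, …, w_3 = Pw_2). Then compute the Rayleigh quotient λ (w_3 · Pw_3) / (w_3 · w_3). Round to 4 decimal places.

w1 = Pv₀ = (3·4 + 1·0; 3·4 + 3·0) = (12, 12)
w2 = Pw1 = (3·12 + 1·12; 3·12 + 3·12) = (48, 72)
w3 = Pw2 = (216, 360)
Pw3 = (1008, 1728)
w3·Pw3 = 216·1008 + 360·1728 = 839808; w3·w3 = 216·216 + 360·360 = 176256
λ ≈ 839808/176256 = 4.7647

4.7647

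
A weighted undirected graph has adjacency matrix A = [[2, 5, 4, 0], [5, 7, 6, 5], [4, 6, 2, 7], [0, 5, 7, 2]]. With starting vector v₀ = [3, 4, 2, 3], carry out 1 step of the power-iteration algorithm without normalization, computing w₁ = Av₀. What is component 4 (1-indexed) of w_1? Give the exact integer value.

40

w1 = Av₀ = (34, 70, 61, 40)
The requested component of w1 is 40.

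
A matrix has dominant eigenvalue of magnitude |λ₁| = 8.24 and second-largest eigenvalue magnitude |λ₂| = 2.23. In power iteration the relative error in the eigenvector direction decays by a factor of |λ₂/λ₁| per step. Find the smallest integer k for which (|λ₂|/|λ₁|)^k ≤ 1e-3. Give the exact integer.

6

|λ₂/λ₁| = 2.23/8.24 = 0.27063
Need k ≥ ln(1e-3) / ln(0.27063) = -6.9078 / -1.3070 ≈ 5.285
Smallest integer k satisfying the bound: 6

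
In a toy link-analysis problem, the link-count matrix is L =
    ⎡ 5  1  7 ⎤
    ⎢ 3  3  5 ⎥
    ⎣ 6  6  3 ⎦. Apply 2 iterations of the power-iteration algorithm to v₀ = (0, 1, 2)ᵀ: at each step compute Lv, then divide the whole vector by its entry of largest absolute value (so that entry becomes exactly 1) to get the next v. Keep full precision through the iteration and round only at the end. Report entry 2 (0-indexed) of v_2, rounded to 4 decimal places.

Lv0 = (15.00000, 13.00000, 12.00000); divide by 15.00000 → v1 = (1.00000, 0.86667, 0.80000)
Lv1 = (11.46667, 9.60000, 13.60000); divide by 13.60000 → v2 = (0.84314, 0.70588, 1.00000)
Requested entry of v2: 204/204 = 1.0000

1.0000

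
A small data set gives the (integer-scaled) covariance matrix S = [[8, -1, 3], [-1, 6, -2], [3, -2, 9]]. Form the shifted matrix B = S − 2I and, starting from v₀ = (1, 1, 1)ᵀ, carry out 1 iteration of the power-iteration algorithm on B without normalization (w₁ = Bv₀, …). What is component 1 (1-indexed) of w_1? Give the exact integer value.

B = S − 2I has rows (6, -1, 3); (-1, 4, -2); (3, -2, 7)
w1 = Bv₀ = (6·1 + (-1)·1 + 3·1; (-1)·1 + 4·1 + (-2)·1; 3·1 + (-2)·1 + 7·1) = (8, 1, 8)
Requested component of w1: 8

8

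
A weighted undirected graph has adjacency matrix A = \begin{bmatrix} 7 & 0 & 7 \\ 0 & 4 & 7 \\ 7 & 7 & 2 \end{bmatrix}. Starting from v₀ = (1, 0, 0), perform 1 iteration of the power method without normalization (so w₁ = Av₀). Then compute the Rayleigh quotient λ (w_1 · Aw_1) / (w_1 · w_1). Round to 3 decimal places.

11.500

w1 = Av₀ = (7·1 + 0·0 + 7·0; 0·1 + 4·0 + 7·0; 7·1 + 7·0 + 2·0) = (7, 0, 7)
Aw1 = (98, 49, 63)
w1·Aw1 = 7·98 + 0·49 + 7·63 = 1127; w1·w1 = 7·7 + 0·0 + 7·7 = 98
λ ≈ 1127/98 = 11.500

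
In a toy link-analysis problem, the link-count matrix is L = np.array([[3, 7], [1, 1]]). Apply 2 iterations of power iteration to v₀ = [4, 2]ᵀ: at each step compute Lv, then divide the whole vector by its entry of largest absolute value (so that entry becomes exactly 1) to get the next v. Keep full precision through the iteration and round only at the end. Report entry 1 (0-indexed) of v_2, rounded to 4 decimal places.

Lv0 = (26.00000, 6.00000); divide by 26.00000 → v1 = (1.00000, 0.23077)
Lv1 = (4.61538, 1.23077); divide by 4.61538 → v2 = (1.00000, 0.26667)
Requested entry of v2: 32/120 = 0.2667

0.2667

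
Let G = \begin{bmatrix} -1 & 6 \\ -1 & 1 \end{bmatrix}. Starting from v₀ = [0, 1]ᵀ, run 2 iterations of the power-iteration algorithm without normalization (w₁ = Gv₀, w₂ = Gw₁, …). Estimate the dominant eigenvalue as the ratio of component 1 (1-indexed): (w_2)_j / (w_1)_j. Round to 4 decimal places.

w1 = Gv₀ = ((-1)·0 + 6·1; (-1)·0 + 1·1) = (6, 1)
w2 = Gw1 = ((-1)·6 + 6·1; (-1)·6 + 1·1) = (0, -5)
Ratio at component: 0 / 6 = 0.0000

λ ≈ 0.0000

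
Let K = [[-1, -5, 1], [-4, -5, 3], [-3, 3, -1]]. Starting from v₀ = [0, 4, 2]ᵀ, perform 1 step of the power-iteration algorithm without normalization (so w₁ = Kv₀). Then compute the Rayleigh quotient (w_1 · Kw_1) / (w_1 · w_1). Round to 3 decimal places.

w1 = Kv₀ = ((-1)·0 + (-5)·4 + 1·2; (-4)·0 + (-5)·4 + 3·2; (-3)·0 + 3·4 + (-1)·2) = (-18, -14, 10)
Kw1 = (98, 172, 2)
w1·Kw1 = (-18)·98 + (-14)·172 + 10·2 = -4152; w1·w1 = (-18)·(-18) + (-14)·(-14) + 10·10 = 620
λ ≈ -4152/620 = -6.697

λ ≈ -6.697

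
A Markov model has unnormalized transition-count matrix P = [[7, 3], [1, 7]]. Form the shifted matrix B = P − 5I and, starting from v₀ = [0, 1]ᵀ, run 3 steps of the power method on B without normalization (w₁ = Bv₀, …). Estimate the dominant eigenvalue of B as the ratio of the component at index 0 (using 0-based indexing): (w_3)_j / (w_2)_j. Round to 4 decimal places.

B = P − 5I has rows (2, 3); (1, 2)
w1 = Bv₀ = (2·0 + 3·1; 1·0 + 2·1) = (3, 2)
w2 = Bw1 = (2·3 + 3·2; 1·3 + 2·2) = (12, 7)
w3 = Bw2 = (45, 26)
Ratio: 45/12 = 3.7500

μ ≈ 3.7500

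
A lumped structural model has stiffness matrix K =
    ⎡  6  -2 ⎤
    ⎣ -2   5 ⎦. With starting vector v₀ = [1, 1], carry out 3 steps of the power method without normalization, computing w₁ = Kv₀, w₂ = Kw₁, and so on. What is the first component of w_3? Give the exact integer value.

w1 = Kv₀ = (4, 3)
w2 = Kw1 = (18, 7)
w3 = Kw2 = (94, -1)
The requested component of w3 is 94.

94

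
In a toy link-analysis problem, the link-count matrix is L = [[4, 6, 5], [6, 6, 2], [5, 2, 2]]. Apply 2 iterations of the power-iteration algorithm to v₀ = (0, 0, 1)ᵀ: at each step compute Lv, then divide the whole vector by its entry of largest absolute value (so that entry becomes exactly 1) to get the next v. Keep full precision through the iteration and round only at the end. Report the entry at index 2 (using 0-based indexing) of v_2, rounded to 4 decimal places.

Lv0 = (5.00000, 2.00000, 2.00000); divide by 5.00000 → v1 = (1.00000, 0.40000, 0.40000)
Lv1 = (8.40000, 9.20000, 6.60000); divide by 9.20000 → v2 = (0.91304, 1.00000, 0.71739)
Requested entry of v2: 33/46 = 0.7174

0.7174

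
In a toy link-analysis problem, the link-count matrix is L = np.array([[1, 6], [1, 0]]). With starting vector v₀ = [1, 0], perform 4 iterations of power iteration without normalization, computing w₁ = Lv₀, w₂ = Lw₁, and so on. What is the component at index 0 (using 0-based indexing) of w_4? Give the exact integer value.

w1 = Lv₀ = (1·1 + 6·0; 1·1 + 0·0) = (1, 1)
w2 = Lw1 = (1·1 + 6·1; 1·1 + 0·1) = (7, 1)
w3 = Lw2 = (13, 7)
w4 = Lw3 = (55, 13)
The requested component of w4 is 55.

55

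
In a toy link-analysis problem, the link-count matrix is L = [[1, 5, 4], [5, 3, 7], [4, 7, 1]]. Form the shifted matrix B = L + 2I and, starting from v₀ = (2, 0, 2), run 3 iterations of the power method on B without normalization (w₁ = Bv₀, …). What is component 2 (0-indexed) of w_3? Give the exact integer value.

B = L + 2I has rows (3, 5, 4); (5, 5, 7); (4, 7, 3)
w1 = Bv₀ = (14, 24, 14)
w2 = Bw1 = (218, 288, 266)
w3 = Bw2 = (3158, 4392, 3686)
Requested component of w3: 3686

3686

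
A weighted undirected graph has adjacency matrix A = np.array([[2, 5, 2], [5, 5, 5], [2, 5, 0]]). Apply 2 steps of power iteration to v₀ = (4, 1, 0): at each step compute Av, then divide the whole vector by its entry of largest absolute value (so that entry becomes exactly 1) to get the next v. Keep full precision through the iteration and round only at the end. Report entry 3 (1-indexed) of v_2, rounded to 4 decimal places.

Av0 = (13.00000, 25.00000, 13.00000); divide by 25.00000 → v1 = (0.52000, 1.00000, 0.52000)
Av1 = (7.08000, 10.20000, 6.04000); divide by 10.20000 → v2 = (0.69412, 1.00000, 0.59216)
Requested entry of v2: 151/255 = 0.5922

0.5922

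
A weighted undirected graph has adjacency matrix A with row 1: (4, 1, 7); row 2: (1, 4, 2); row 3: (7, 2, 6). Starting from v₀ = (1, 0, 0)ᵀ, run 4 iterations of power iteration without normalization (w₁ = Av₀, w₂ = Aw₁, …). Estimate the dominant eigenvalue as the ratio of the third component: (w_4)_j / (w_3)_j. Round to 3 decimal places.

12.531

w1 = Av₀ = (4·1 + 1·0 + 7·0; 1·1 + 4·0 + 2·0; 7·1 + 2·0 + 6·0) = (4, 1, 7)
w2 = Aw1 = (4·4 + 1·1 + 7·7; 1·4 + 4·1 + 2·7; 7·4 + 2·1 + 6·7) = (66, 22, 72)
w3 = Aw2 = (790, 298, 938)
w4 = Aw3 = (10024, 3858, 11754)
Ratio at component: 11754 / 938 = 12.531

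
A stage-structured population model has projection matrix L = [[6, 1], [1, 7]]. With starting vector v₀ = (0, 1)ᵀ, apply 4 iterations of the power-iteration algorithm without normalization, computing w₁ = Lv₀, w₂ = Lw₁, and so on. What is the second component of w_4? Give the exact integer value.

w1 = Lv₀ = (6·0 + 1·1; 1·0 + 7·1) = (1, 7)
w2 = Lw1 = (6·1 + 1·7; 1·1 + 7·7) = (13, 50)
w3 = Lw2 = (128, 363)
w4 = Lw3 = (1131, 2669)
The requested component of w4 is 2669.

2669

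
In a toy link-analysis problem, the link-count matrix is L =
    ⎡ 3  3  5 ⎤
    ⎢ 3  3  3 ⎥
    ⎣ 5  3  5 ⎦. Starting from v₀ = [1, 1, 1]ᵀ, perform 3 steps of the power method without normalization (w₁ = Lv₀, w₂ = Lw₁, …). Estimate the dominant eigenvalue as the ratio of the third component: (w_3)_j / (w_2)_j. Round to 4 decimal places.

λ ≈ 11.2721

w1 = Lv₀ = (11, 9, 13)
w2 = Lw1 = (125, 99, 147)
w3 = Lw2 = (1407, 1113, 1657)
Ratio at component: 1657 / 147 = 11.2721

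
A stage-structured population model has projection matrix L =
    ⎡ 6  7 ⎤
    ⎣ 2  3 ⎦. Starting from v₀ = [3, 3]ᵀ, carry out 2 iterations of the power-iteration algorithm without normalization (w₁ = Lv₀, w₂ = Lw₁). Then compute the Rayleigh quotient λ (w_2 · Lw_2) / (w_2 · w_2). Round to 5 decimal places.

w1 = Lv₀ = (39, 15)
w2 = Lw1 = (339, 123)
Lw2 = (2895, 1047)
w2·Lw2 = 339·2895 + 123·1047 = 1110186; w2·w2 = 339·339 + 123·123 = 130050
λ ≈ 1110186/130050 = 8.53661

8.53661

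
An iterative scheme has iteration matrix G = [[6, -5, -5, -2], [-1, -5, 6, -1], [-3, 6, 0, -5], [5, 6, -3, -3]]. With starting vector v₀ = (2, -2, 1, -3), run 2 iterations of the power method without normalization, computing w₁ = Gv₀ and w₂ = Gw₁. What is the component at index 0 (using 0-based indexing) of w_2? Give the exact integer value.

60

w1 = Gv₀ = (6·2 + (-5)·(-2) + (-5)·1 + (-2)·(-3); (-1)·2 + (-5)·(-2) + 6·1 + (-1)·(-3); (-3)·2 + 6·(-2) + 0·1 + (-5)·(-3); 5·2 + 6·(-2) + (-3)·1 + (-3)·(-3)) = (23, 17, -3, 4)
w2 = Gw1 = (6·23 + (-5)·17 + (-5)·(-3) + (-2)·4; (-1)·23 + (-5)·17 + 6·(-3) + (-1)·4; (-3)·23 + 6·17 + 0·(-3) + (-5)·4; 5·23 + 6·17 + (-3)·(-3) + (-3)·4) = (60, -130, 13, 214)
The requested component of w2 is 60.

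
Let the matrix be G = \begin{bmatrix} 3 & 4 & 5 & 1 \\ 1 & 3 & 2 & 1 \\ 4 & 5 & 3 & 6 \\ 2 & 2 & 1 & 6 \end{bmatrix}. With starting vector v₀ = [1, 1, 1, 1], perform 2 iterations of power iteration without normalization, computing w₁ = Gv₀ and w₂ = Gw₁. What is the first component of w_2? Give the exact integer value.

w1 = Gv₀ = (13, 7, 18, 11)
w2 = Gw1 = (168, 81, 207, 124)
The requested component of w2 is 168.

168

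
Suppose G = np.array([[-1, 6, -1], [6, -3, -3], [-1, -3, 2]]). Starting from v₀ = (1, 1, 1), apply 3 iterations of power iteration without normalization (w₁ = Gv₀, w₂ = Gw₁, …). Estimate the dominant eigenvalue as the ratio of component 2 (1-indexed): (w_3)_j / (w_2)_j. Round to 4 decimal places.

w1 = Gv₀ = (4, 0, -2)
w2 = Gw1 = (-2, 30, -8)
w3 = Gw2 = (190, -78, -104)
Ratio at component: -78 / 30 = -2.6000

-2.6000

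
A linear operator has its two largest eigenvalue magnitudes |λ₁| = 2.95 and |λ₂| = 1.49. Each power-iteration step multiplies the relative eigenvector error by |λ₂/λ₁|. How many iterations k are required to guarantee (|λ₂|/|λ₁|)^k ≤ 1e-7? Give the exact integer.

|λ₂/λ₁| = 1.49/2.95 = 0.50508
Need k ≥ ln(1e-7) / ln(0.50508) = -16.1181 / -0.6830 ≈ 23.598
Smallest integer k satisfying the bound: 24

24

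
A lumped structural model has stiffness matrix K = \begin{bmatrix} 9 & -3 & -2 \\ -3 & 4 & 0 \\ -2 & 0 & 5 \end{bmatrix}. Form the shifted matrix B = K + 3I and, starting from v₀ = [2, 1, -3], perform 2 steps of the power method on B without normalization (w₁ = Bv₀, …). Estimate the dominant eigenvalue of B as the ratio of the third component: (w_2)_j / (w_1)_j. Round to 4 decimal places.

B = K + 3I has rows (12, -3, -2); (-3, 7, 0); (-2, 0, 8)
w1 = Bv₀ = (12·2 + (-3)·1 + (-2)·(-3); (-3)·2 + 7·1 + 0·(-3); (-2)·2 + 0·1 + 8·(-3)) = (27, 1, -28)
w2 = Bw1 = (12·27 + (-3)·1 + (-2)·(-28); (-3)·27 + 7·1 + 0·(-28); (-2)·27 + 0·1 + 8·(-28)) = (377, -74, -278)
Ratio: -278/-28 = 9.9286

9.9286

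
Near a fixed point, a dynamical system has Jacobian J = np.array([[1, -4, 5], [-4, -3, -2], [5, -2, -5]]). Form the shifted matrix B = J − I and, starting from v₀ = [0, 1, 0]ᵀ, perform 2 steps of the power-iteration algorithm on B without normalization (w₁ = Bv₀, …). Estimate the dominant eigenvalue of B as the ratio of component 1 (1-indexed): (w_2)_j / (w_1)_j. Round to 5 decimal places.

B = J − I has rows (0, -4, 5); (-4, -4, -2); (5, -2, -6)
w1 = Bv₀ = (0·0 + (-4)·1 + 5·0; (-4)·0 + (-4)·1 + (-2)·0; 5·0 + (-2)·1 + (-6)·0) = (-4, -4, -2)
w2 = Bw1 = (0·(-4) + (-4)·(-4) + 5·(-2); (-4)·(-4) + (-4)·(-4) + (-2)·(-2); 5·(-4) + (-2)·(-4) + (-6)·(-2)) = (6, 36, 0)
Ratio: 6/-4 = -1.50000

-1.50000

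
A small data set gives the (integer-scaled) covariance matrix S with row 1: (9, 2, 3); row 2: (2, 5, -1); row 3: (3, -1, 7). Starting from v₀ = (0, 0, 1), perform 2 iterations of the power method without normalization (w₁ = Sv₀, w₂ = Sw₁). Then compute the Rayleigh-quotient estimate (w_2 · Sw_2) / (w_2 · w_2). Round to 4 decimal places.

10.5590

w1 = Sv₀ = (3, -1, 7)
w2 = Sw1 = (46, -6, 59)
Sw2 = (579, 3, 557)
w2·Sw2 = 46·579 + (-6)·3 + 59·557 = 59479; w2·w2 = 46·46 + (-6)·(-6) + 59·59 = 5633
λ ≈ 59479/5633 = 10.5590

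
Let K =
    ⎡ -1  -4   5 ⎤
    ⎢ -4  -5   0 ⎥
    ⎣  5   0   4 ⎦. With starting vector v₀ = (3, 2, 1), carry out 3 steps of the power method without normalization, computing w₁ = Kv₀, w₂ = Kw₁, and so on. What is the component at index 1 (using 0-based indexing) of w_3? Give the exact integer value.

w1 = Kv₀ = ((-1)·3 + (-4)·2 + 5·1; (-4)·3 + (-5)·2 + 0·1; 5·3 + 0·2 + 4·1) = (-6, -22, 19)
w2 = Kw1 = ((-1)·(-6) + (-4)·(-22) + 5·19; (-4)·(-6) + (-5)·(-22) + 0·19; 5·(-6) + 0·(-22) + 4·19) = (189, 134, 46)
w3 = Kw2 = (-495, -1426, 1129)
The requested component of w3 is -1426.

-1426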